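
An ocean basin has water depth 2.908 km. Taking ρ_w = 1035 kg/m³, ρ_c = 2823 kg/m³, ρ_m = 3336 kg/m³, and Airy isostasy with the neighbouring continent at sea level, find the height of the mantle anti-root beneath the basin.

10.1 km

Equating mass per unit area of the two columns: replacing crust with seawater at the top is compensated by replacing crust with mantle at the base: d (ρ_c − ρ_w) = a (ρ_m − ρ_c).
a = d (ρ_c − ρ_w)/(ρ_m − ρ_c) = 2.908 km × 1788/513 = 10.1 km.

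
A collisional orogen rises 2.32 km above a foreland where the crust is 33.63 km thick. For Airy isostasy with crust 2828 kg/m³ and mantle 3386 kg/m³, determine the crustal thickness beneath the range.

47.7 km

Root depth r = h ρ_c / (ρ_m − ρ_c) = 2.32 km × 2828 / 558 = 11.76 km.
Total thickness = T + h + r = 33.63 km + 2.32 km + 11.76 km = 47.7 km.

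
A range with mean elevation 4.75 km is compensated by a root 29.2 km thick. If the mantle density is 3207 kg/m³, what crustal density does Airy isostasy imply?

ρ_c h = (ρ_m − ρ_c) r → ρ_c (h + r) = ρ_m r → ρ_c = ρ_m r / (h + r).
ρ_c = 3207 × 29.2 km / (4.75 km + 29.2 km) = 2760 kg/m³.

2760 kg/m³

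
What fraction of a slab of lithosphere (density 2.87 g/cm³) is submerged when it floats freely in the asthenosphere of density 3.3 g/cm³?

Submerged fraction = ρ_obj/ρ_fluid = 2.87/3.3 = 0.87.

0.87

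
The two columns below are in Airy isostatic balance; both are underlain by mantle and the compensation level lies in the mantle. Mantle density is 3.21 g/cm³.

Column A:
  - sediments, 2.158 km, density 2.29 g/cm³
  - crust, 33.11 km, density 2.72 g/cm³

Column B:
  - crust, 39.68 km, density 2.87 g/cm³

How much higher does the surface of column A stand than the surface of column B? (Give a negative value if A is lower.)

For any compensation level in the mantle, the mantle terms cancel and isostasy reduces to e = (Σt_A − Σt_B) − (Σ(ρt)_A − Σ(ρt)_B) / ρ_m.
Σt_A = 35.268 km; Σt_B = 39.68 km; Σ(ρt)_A = 95.00102; Σ(ρt)_B = 113.8816 (in km·g/cm³).
e = (35.268 − 39.68) − (95.00102 − 113.8816) / 3.21 = 1.47 km.

1.47 km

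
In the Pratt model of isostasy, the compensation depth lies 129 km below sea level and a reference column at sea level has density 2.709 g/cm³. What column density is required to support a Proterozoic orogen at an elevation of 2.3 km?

Pratt balance: ρ_ref D = ρ (D + h).
ρ = ρ_ref D/(D + h) = 2.709 × 129 km/(129 km + 2.3 km) = 2.66 g/cm³.

2.66 g/cm³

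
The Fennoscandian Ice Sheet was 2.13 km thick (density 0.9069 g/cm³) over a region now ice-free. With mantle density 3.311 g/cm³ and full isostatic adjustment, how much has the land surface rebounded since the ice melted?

0.583 km

Removing the load lets mantle flow back in; uplift u satisfies ρ_ice t = ρ_m u.
u = t ρ_ice/ρ_m = 2.13 km × 0.9069/3.311 = 0.583 km.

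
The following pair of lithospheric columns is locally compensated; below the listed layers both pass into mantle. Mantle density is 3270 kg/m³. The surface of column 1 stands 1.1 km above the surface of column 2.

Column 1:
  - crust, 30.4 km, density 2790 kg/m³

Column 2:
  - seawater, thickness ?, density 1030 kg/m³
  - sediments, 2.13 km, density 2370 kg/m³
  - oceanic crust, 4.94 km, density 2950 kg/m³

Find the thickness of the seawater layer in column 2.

Take the compensation level at the base of the deeper column (depth z_c below the surface of column 1) and equate Σ ρ_i t_i down to z_c; mantle fills any gap and the z_c terms cancel.
Column 1: 30.4×2790 + (z_c − 30.4)×3270
Column 2: 1.1×0 + x×1030 + 2.13×2370 + 4.94×2950 + (z_c − 1.1 − 7.07 − x)×3270
The z_c×3270 term appears on both sides and cancels. Collect the known terms of each column as K = Σ(ρt)_known − 3270 × (depth of known layers): K_1 = 84816 − 3270×30.4 = −14592; K_2 = 19621.1 − 3270×(1.1 + 7.07) = −7094.8.
Balance: K_1 = K_2 − x×(3270 − 1030), so x = (K_2 − K_1)/(3270 − 1030) = 7497.2/2240 = 3.35 km.

3.35 km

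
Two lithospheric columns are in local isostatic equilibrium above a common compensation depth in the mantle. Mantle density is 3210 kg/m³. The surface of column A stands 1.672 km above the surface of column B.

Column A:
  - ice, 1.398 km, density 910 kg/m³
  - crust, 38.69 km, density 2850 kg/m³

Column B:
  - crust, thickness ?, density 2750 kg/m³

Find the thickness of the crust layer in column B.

25.6 km

Take the compensation level at the base of the deeper column (depth z_c below the surface of column A) and equate Σ ρ_i t_i down to z_c; mantle fills any gap and the z_c terms cancel.
Column A: 1.398×910 + 38.69×2850 + (z_c − 40.088)×3210
Column B: 1.672×0 + x×2750 + (z_c − 1.672 − 0 − x)×3210
The z_c×3210 term appears on both sides and cancels. Collect the known terms of each column as K = Σ(ρt)_known − 3210 × (depth of known layers): K_A = 111538.68 − 3210×40.088 = −17143.8; K_B = 0 − 3210×(1.672 + 0) = −5367.12.
Balance: K_A = K_B − x×(3210 − 2750), so x = (K_B − K_A)/(3210 − 2750) = 11776.7/460 = 25.6 km.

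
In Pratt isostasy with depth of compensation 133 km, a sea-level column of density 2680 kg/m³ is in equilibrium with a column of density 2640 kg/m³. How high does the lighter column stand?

ρ_ref D = ρ (D + h) → h = D (ρ_ref − ρ)/ρ.
h = 133 km × (2680 − 2640)/2640 = 2.02 km.

2.02 km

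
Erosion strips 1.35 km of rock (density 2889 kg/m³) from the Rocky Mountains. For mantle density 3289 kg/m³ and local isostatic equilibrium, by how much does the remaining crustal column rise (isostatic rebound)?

Unloading: uplift u = e ρ_c/ρ_m = 1.35 km × 2889/3289 = 1.19 km.

1.19 km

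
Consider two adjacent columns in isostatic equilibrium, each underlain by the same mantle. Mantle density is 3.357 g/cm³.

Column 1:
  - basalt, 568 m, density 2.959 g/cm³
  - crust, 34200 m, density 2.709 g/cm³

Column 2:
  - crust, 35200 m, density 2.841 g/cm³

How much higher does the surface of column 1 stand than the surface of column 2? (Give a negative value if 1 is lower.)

For any compensation level in the mantle, the mantle terms cancel and isostasy reduces to e = (Σt_1 − Σt_2) − (Σ(ρt)_1 − Σ(ρt)_2) / ρ_m.
Σt_1 = 34768 m; Σt_2 = 35200 m; Σ(ρt)_1 = 94328.512; Σ(ρt)_2 = 100003.2 (in m·g/cm³).
e = (34768 − 35200) − (94328.512 − 100003.2) / 3.357 = 1260 m.

1260 m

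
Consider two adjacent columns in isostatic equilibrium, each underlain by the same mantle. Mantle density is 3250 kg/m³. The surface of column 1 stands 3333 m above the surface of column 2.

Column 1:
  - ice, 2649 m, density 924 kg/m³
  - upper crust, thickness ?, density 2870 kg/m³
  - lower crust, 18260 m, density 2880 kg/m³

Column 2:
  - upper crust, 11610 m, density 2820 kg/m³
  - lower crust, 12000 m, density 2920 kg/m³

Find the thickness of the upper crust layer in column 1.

18100 m

Take the compensation level at the base of the deeper column (depth z_c below the surface of column 1) and equate Σ ρ_i t_i down to z_c; mantle fills any gap and the z_c terms cancel.
Column 1: 2649×924 + x×2870 + 18260×2880 + (z_c − 20909 − x)×3250
Column 2: 3333×0 + 11610×2820 + 12000×2920 + (z_c − 3333 − 23610)×3250
The z_c×3250 term appears on both sides and cancels. Collect the known terms of each column as K = Σ(ρt)_known − 3250 × (depth of known layers): K_1 = 55036476 − 3250×20909 = −12917774; K_2 = 67780200 − 3250×(3333 + 23610) = −19784550.
Balance: K_1 − x×(3250 − 2870) = K_2, so x = (K_1 − K_2)/(3250 − 2870) = 6866780/380 = 18100 m.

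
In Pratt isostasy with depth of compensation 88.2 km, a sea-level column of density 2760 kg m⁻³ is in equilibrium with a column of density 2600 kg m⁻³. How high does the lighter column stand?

ρ_ref D = ρ (D + h) → h = D (ρ_ref − ρ)/ρ.
h = 88.2 km × (2760 − 2600)/2600 = 5.43 km.

5.43 km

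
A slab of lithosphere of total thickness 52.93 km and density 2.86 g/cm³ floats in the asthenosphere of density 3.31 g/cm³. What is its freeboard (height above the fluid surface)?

7.2 km

Floating equilibrium: submerged depth d = t ρ_obj/ρ_fluid = 52.93 km × 2.86/3.31 = 45.73 km.
Freeboard = t − d = 52.93 km − 45.73 km = 7.2 km.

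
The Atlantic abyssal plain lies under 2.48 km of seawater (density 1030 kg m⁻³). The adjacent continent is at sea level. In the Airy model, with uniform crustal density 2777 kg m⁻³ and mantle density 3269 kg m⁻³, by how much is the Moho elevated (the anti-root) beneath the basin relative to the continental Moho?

By Archimedes' principle applied to the lithosphere: replacing crust with seawater at the top is compensated by replacing crust with mantle at the base: d (ρ_c − ρ_w) = a (ρ_m − ρ_c).
a = d (ρ_c − ρ_w)/(ρ_m − ρ_c) = 2.48 km × 1747/492 = 8.81 km.

8.81 km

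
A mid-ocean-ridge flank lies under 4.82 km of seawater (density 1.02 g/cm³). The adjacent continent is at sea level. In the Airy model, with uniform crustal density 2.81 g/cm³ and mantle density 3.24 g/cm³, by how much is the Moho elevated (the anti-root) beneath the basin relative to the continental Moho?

By Archimedes' principle applied to the lithosphere: replacing crust with seawater at the top is compensated by replacing crust with mantle at the base: d (ρ_c − ρ_w) = a (ρ_m − ρ_c).
a = d (ρ_c − ρ_w)/(ρ_m − ρ_c) = 4.82 km × 1.79/0.43 = 20.1 km.

20.1 km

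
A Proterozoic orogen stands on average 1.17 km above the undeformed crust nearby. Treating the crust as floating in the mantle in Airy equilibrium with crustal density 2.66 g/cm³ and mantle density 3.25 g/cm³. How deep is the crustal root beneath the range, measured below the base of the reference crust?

Isostatic balance requires: the weight of the topography is balanced by the buoyancy of the root, ρ_c h = (ρ_m − ρ_c) r.
r = h · ρ_c / (ρ_m − ρ_c) = 1.17 km × 2.66 / (3.25 − 2.66) = 5.27 km.

5.27 km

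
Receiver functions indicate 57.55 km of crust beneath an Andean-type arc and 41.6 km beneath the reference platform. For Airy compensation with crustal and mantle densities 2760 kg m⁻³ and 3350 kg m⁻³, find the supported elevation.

2.81 km

Excess crust Δ = 57.55 km − 41.6 km = 15.95 km, split between elevation h and root r with h + r = Δ.
Airy balance ρ_c h = (ρ_m − ρ_c) r gives r = h ρ_c/(ρ_m − ρ_c), so h (1 + ρ_c/(ρ_m − ρ_c)) = Δ, i.e. h = Δ (ρ_m − ρ_c)/ρ_m.
h = 15.95 km × 590/3350 = 2.81 km.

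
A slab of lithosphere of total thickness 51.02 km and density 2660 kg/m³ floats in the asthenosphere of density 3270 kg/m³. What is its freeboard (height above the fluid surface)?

Floating equilibrium: submerged depth d = t ρ_obj/ρ_fluid = 51.02 km × 2660/3270 = 41.5 km.
Freeboard = t − d = 51.02 km − 41.5 km = 9.52 km.

9.52 km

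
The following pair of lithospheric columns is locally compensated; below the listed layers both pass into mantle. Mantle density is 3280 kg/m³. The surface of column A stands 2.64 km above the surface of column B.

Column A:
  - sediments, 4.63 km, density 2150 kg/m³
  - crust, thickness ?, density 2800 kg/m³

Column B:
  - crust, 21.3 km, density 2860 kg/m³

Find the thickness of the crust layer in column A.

Take the compensation level at the base of the deeper column (depth z_c below the surface of column A) and equate Σ ρ_i t_i down to z_c; mantle fills any gap and the z_c terms cancel.
Column A: 4.63×2150 + x×2800 + (z_c − 4.63 − x)×3280
Column B: 2.64×0 + 21.3×2860 + (z_c − 2.64 − 21.3)×3280
The z_c×3280 term appears on both sides and cancels. Collect the known terms of each column as K = Σ(ρt)_known − 3280 × (depth of known layers): K_A = 9954.5 − 3280×4.63 = −5231.9; K_B = 60918 − 3280×(2.64 + 21.3) = −17605.2.
Balance: K_A − x×(3280 − 2800) = K_B, so x = (K_A − K_B)/(3280 − 2800) = 12373.3/480 = 25.8 km.

25.8 km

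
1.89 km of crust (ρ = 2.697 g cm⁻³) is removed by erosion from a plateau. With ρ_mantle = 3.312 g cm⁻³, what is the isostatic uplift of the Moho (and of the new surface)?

1.54 km

Unloading: uplift u = e ρ_c/ρ_m = 1.89 km × 2.697/3.312 = 1.54 km.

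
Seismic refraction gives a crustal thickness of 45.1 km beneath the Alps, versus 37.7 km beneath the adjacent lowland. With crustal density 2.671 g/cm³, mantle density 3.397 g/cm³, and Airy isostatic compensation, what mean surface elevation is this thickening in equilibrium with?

Excess crust Δ = 45.1 km − 37.7 km = 7.4 km, split between elevation h and root r with h + r = Δ.
Airy balance ρ_c h = (ρ_m − ρ_c) r gives r = h ρ_c/(ρ_m − ρ_c), so h (1 + ρ_c/(ρ_m − ρ_c)) = Δ, i.e. h = Δ (ρ_m − ρ_c)/ρ_m.
h = 7.4 km × 0.726/3.397 = 1.58 km.

1.58 km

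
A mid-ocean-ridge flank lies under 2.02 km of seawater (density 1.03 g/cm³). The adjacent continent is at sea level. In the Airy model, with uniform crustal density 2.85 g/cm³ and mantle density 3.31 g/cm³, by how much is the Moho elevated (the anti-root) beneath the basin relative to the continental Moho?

For local isostatic compensation: replacing crust with seawater at the top is compensated by replacing crust with mantle at the base: d (ρ_c − ρ_w) = a (ρ_m − ρ_c).
a = d (ρ_c − ρ_w)/(ρ_m − ρ_c) = 2.02 km × 1.82/0.46 = 7.99 km.

7.99 km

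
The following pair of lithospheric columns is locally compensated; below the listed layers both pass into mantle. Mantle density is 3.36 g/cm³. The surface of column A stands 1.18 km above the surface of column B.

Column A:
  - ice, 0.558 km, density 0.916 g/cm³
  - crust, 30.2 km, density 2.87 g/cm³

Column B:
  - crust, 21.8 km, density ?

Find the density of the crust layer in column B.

Take the compensation level at the base of the deeper column (depth z_c below the surface of column A) and equate Σ ρ_i t_i down to z_c; mantle fills any gap and the z_c terms cancel.
Column A: 0.558×0.916 + 30.2×2.87 + (z_c − 30.758)×3.36
Column B: 1.18×0 + 21.8×ρ + (z_c − 1.18 − 21.8)×3.36
The z_c×3.36 term appears on both sides and cancels. Collect the known terms of each column as K = Σ(ρt)_known − 3.36 × (depth of known layers): K_A = 87.185128 − 3.36×30.758 = −16.161752; K_B = 0 − 3.36×(1.18 + 21.8) = −77.2128.
Balance: K_A = K_B + 21.8×ρ, so ρ = (K_A − K_B)/21.8 = 61.051/21.8 = 2.8 g/cm³.

2.8 g/cm³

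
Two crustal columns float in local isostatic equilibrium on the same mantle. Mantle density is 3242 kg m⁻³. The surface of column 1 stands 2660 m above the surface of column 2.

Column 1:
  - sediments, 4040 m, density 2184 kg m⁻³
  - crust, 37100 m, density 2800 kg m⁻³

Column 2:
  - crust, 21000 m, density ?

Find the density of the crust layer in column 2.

Take the compensation level at the base of the deeper column (depth z_c below the surface of column 1) and equate Σ ρ_i t_i down to z_c; mantle fills any gap and the z_c terms cancel.
Column 1: 4040×2184 + 37100×2800 + (z_c − 41140)×3242
Column 2: 2660×0 + 21000×ρ + (z_c − 2660 − 21000)×3242
The z_c×3242 term appears on both sides and cancels. Collect the known terms of each column as K = Σ(ρt)_known − 3242 × (depth of known layers): K_1 = 112703360 − 3242×41140 = −20672520; K_2 = 0 − 3242×(2660 + 21000) = −76705720.
Balance: K_1 = K_2 + 21000×ρ, so ρ = (K_1 − K_2)/21000 = 56033200/21000 = 2670 kg m⁻³.

2670 kg m⁻³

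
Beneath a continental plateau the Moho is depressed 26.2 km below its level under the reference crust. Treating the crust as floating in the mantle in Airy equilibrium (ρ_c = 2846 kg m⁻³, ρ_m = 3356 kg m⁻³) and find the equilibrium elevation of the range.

Isostatic balance requires: ρ_c h = (ρ_m − ρ_c) r.
h = r (ρ_m − ρ_c) / ρ_c = 26.2 km × (3356 − 2846) / 2846 = 4.7 km.

4.7 km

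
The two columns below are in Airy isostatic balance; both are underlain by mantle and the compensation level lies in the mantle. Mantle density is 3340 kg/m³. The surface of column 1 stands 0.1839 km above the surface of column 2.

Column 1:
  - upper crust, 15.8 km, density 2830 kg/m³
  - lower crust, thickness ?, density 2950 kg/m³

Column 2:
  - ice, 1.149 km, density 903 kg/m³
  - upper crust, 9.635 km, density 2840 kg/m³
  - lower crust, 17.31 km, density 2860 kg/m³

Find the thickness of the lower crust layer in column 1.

21.8 km

Take the compensation level at the base of the deeper column (depth z_c below the surface of column 1) and equate Σ ρ_i t_i down to z_c; mantle fills any gap and the z_c terms cancel.
Column 1: 15.8×2830 + x×2950 + (z_c − 15.8 − x)×3340
Column 2: 0.1839×0 + 1.149×903 + 9.635×2840 + 17.31×2860 + (z_c − 0.1839 − 28.094)×3340
The z_c×3340 term appears on both sides and cancels. Collect the known terms of each column as K = Σ(ρt)_known − 3340 × (depth of known layers): K_1 = 44714 − 3340×15.8 = −8058; K_2 = 77907.547 − 3340×(0.1839 + 28.094) = −16540.639.
Balance: K_1 − x×(3340 − 2950) = K_2, so x = (K_1 − K_2)/(3340 − 2950) = 8482.64/390 = 21.8 km.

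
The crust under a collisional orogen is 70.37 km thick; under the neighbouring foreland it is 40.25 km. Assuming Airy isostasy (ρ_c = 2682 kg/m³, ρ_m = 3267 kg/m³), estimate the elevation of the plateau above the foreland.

5.39 km

Excess crust Δ = 70.37 km − 40.25 km = 30.12 km, split between elevation h and root r with h + r = Δ.
Airy balance ρ_c h = (ρ_m − ρ_c) r gives r = h ρ_c/(ρ_m − ρ_c), so h (1 + ρ_c/(ρ_m − ρ_c)) = Δ, i.e. h = Δ (ρ_m − ρ_c)/ρ_m.
h = 30.12 km × 585/3267 = 5.39 km.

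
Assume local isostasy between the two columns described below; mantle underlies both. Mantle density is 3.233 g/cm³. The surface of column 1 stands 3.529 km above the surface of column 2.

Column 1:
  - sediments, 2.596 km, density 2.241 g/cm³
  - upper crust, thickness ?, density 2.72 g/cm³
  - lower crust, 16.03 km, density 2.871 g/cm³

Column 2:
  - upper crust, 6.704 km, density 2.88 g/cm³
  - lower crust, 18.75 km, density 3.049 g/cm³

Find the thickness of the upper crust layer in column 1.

Take the compensation level at the base of the deeper column (depth z_c below the surface of column 1) and equate Σ ρ_i t_i down to z_c; mantle fills any gap and the z_c terms cancel.
Column 1: 2.596×2.241 + x×2.72 + 16.03×2.871 + (z_c − 18.626 − x)×3.233
Column 2: 3.529×0 + 6.704×2.88 + 18.75×3.049 + (z_c − 3.529 − 25.454)×3.233
The z_c×3.233 term appears on both sides and cancels. Collect the known terms of each column as K = Σ(ρt)_known − 3.233 × (depth of known layers): K_1 = 51.839766 − 3.233×18.626 = −8.378092; K_2 = 76.47627 − 3.233×(3.529 + 25.454) = −17.225769.
Balance: K_1 − x×(3.233 − 2.72) = K_2, so x = (K_1 − K_2)/(3.233 − 2.72) = 8.84768/0.513 = 17.2 km.

17.2 km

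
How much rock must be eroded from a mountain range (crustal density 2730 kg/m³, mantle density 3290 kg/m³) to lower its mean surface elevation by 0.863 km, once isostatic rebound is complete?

5.07 km

Net drop Δ = e − u = e − e ρ_c/ρ_m = e (ρ_m − ρ_c)/ρ_m.
e = Δ ρ_m/(ρ_m − ρ_c) = 0.863 km × 3290/560 = 5.07 km.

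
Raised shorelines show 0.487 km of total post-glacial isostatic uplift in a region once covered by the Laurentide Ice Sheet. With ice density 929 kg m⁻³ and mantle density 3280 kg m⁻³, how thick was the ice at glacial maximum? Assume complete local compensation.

u = t ρ_ice/ρ_m → t = u ρ_m/ρ_ice = 0.487 km × 3280/929 = 1.72 km.

1.72 km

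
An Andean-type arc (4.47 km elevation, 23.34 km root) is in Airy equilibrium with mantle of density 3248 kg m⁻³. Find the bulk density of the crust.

ρ_c h = (ρ_m − ρ_c) r → ρ_c (h + r) = ρ_m r → ρ_c = ρ_m r / (h + r).
ρ_c = 3248 × 23.34 km / (4.47 km + 23.34 km) = 2730 kg m⁻³.

2730 kg m⁻³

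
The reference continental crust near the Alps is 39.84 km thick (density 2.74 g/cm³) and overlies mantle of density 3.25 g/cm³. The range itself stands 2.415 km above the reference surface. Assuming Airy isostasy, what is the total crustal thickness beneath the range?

55.2 km

Root depth r = h ρ_c / (ρ_m − ρ_c) = 2.415 km × 2.74 / 0.51 = 12.97 km.
Total thickness = T + h + r = 39.84 km + 2.415 km + 12.97 km = 55.2 km.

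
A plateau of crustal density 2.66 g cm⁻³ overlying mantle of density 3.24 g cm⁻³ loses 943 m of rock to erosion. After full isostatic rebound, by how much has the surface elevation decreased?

169 m

Rebound u = e ρ_c/ρ_m = 943 m × 2.66/3.24 = 774.2 m.
Net surface drop = e − u = 943 m − 774.2 m = e (ρ_m − ρ_c)/ρ_m = 169 m.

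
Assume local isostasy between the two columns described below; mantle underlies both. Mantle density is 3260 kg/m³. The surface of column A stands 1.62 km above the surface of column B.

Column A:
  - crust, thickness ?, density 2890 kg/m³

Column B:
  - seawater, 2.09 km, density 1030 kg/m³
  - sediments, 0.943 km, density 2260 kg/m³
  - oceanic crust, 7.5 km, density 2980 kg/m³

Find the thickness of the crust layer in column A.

35.1 km

Take the compensation level at the base of the deeper column (depth z_c below the surface of column A) and equate Σ ρ_i t_i down to z_c; mantle fills any gap and the z_c terms cancel.
Column A: x×2890 + (z_c − 0 − x)×3260
Column B: 1.62×0 + 2.09×1030 + 0.943×2260 + 7.5×2980 + (z_c − 1.62 − 10.533)×3260
The z_c×3260 term appears on both sides and cancels. Collect the known terms of each column as K = Σ(ρt)_known − 3260 × (depth of known layers): K_A = 0 − 3260×0 = 0; K_B = 26633.88 − 3260×(1.62 + 10.533) = −12984.9.
Balance: K_A − x×(3260 − 2890) = K_B, so x = (K_A − K_B)/(3260 − 2890) = 12984.9/370 = 35.1 km.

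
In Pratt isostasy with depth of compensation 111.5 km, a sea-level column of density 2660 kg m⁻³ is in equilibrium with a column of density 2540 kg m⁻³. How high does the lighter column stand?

5.27 km

ρ_ref D = ρ (D + h) → h = D (ρ_ref − ρ)/ρ.
h = 111.5 km × (2660 − 2540)/2540 = 5.27 km.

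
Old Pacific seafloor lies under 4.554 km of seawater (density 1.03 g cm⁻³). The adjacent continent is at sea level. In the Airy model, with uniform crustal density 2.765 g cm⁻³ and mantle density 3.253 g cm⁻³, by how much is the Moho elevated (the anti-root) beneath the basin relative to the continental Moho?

16.2 km

Isostatic balance requires: replacing crust with seawater at the top is compensated by replacing crust with mantle at the base: d (ρ_c − ρ_w) = a (ρ_m − ρ_c).
a = d (ρ_c − ρ_w)/(ρ_m − ρ_c) = 4.554 km × 1.735/0.488 = 16.2 km.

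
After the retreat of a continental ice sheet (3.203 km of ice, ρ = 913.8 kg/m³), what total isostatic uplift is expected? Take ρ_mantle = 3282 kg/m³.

0.892 km

Removing the load lets mantle flow back in; uplift u satisfies ρ_ice t = ρ_m u.
u = t ρ_ice/ρ_m = 3.203 km × 913.8/3282 = 0.892 km.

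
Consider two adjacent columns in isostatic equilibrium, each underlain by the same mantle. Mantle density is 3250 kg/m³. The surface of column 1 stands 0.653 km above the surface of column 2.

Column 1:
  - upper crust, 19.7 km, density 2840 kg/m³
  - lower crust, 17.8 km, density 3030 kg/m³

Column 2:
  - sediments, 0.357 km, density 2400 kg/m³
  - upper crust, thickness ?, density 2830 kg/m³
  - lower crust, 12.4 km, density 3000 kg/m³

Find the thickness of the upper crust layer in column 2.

15.4 km

Take the compensation level at the base of the deeper column (depth z_c below the surface of column 1) and equate Σ ρ_i t_i down to z_c; mantle fills any gap and the z_c terms cancel.
Column 1: 19.7×2840 + 17.8×3030 + (z_c − 37.5)×3250
Column 2: 0.653×0 + 0.357×2400 + x×2830 + 12.4×3000 + (z_c − 0.653 − 12.757 − x)×3250
The z_c×3250 term appears on both sides and cancels. Collect the known terms of each column as K = Σ(ρt)_known − 3250 × (depth of known layers): K_1 = 109882 − 3250×37.5 = −11993; K_2 = 38056.8 − 3250×(0.653 + 12.757) = −5525.7.
Balance: K_1 = K_2 − x×(3250 − 2830), so x = (K_2 − K_1)/(3250 − 2830) = 6467.3/420 = 15.4 km.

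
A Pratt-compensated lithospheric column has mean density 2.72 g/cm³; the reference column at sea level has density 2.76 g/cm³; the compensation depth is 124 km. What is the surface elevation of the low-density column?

1.82 km

ρ_ref D = ρ (D + h) → h = D (ρ_ref − ρ)/ρ.
h = 124 km × (2.76 − 2.72)/2.72 = 1.82 km.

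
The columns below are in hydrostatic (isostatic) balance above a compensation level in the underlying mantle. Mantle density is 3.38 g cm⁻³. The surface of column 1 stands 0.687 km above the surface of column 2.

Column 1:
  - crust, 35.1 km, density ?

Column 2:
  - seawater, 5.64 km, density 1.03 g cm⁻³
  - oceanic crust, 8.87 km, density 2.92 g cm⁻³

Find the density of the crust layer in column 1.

2.82 g cm⁻³

Take the compensation level at the base of the deeper column (depth z_c below the surface of column 1) and equate Σ ρ_i t_i down to z_c; mantle fills any gap and the z_c terms cancel.
Column 1: 35.1×ρ + (z_c − 35.1)×3.38
Column 2: 0.687×0 + 5.64×1.03 + 8.87×2.92 + (z_c − 0.687 − 14.51)×3.38
The z_c×3.38 term appears on both sides and cancels. Collect the known terms of each column as K = Σ(ρt)_known − 3.38 × (depth of known layers): K_1 = 0 − 3.38×35.1 = −118.638; K_2 = 31.7096 − 3.38×(0.687 + 14.51) = −19.65626.
Balance: K_1 + 35.1×ρ = K_2, so ρ = (K_2 − K_1)/35.1 = 98.9817/35.1 = 2.82 g cm⁻³.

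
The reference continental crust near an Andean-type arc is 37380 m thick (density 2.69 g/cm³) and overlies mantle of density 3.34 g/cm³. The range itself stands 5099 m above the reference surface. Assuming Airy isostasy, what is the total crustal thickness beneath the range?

63600 m

Root depth r = h ρ_c / (ρ_m − ρ_c) = 5099 m × 2.69 / 0.65 = 21100 m.
Total thickness = T + h + r = 37380 m + 5099 m + 21100 m = 63600 m.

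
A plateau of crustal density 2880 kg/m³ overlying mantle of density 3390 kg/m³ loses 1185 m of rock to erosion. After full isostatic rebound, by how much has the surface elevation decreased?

178 m

Rebound u = e ρ_c/ρ_m = 1185 m × 2880/3390 = 1007 m.
Net surface drop = e − u = 1185 m − 1007 m = e (ρ_m − ρ_c)/ρ_m = 178 m.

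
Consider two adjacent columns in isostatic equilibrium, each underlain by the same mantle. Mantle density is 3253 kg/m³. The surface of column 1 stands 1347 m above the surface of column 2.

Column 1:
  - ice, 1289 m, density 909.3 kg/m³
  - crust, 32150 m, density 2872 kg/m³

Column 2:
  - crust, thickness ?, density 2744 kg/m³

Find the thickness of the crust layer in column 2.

Take the compensation level at the base of the deeper column (depth z_c below the surface of column 1) and equate Σ ρ_i t_i down to z_c; mantle fills any gap and the z_c terms cancel.
Column 1: 1289×909.3 + 32150×2872 + (z_c − 33439)×3253
Column 2: 1347×0 + x×2744 + (z_c − 1347 − 0 − x)×3253
The z_c×3253 term appears on both sides and cancels. Collect the known terms of each column as K = Σ(ρt)_known − 3253 × (depth of known layers): K_1 = 93506887.7 − 3253×33439 = −15270179.3; K_2 = 0 − 3253×(1347 + 0) = −4381791.
Balance: K_1 = K_2 − x×(3253 − 2744), so x = (K_2 − K_1)/(3253 − 2744) = 10888400/509 = 21400 m.

21400 m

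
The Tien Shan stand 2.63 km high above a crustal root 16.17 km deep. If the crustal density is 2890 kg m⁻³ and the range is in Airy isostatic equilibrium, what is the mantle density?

Airy balance: ρ_c h = (ρ_m − ρ_c) r → ρ_m = ρ_c (1 + h/r).
ρ_m = 2890 × (1 + 2.63 km/16.17 km) = 3360 kg m⁻³.

3360 kg m⁻³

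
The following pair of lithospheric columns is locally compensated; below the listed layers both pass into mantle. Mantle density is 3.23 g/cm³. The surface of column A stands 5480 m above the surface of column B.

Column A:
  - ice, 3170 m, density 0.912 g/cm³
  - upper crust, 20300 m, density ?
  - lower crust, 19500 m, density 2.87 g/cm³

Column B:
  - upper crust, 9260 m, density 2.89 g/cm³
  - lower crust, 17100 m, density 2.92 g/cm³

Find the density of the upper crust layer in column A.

Take the compensation level at the base of the deeper column (depth z_c below the surface of column A) and equate Σ ρ_i t_i down to z_c; mantle fills any gap and the z_c terms cancel.
Column A: 3170×0.912 + 20300×ρ + 19500×2.87 + (z_c − 42970)×3.23
Column B: 5480×0 + 9260×2.89 + 17100×2.92 + (z_c − 5480 − 26360)×3.23
The z_c×3.23 term appears on both sides and cancels. Collect the known terms of each column as K = Σ(ρt)_known − 3.23 × (depth of known layers): K_A = 58856.04 − 3.23×42970 = −79937.06; K_B = 76693.4 − 3.23×(5480 + 26360) = −26149.8.
Balance: K_A + 20300×ρ = K_B, so ρ = (K_B − K_A)/20300 = 53787.3/20300 = 2.65 g/cm³.

2.65 g/cm³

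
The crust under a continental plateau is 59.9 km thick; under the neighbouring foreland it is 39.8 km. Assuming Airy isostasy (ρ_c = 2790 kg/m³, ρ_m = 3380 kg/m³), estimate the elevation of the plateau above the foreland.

3.51 km

Excess crust Δ = 59.9 km − 39.8 km = 20.1 km, split between elevation h and root r with h + r = Δ.
Airy balance ρ_c h = (ρ_m − ρ_c) r gives r = h ρ_c/(ρ_m − ρ_c), so h (1 + ρ_c/(ρ_m − ρ_c)) = Δ, i.e. h = Δ (ρ_m − ρ_c)/ρ_m.
h = 20.1 km × 590/3380 = 3.51 km.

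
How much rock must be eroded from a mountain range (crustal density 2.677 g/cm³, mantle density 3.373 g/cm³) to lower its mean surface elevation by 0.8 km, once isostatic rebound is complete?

Net drop Δ = e − u = e − e ρ_c/ρ_m = e (ρ_m − ρ_c)/ρ_m.
e = Δ ρ_m/(ρ_m − ρ_c) = 0.8 km × 3.373/0.696 = 3.88 km.

3.88 km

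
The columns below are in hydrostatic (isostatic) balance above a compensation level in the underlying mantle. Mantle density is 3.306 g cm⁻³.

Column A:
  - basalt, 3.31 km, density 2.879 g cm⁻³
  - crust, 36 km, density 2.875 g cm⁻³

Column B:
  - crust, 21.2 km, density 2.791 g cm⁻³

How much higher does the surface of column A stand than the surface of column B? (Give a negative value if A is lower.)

For any compensation level in the mantle, the mantle terms cancel and isostasy reduces to e = (Σt_A − Σt_B) − (Σ(ρt)_A − Σ(ρt)_B) / ρ_m.
Σt_A = 39.31 km; Σt_B = 21.2 km; Σ(ρt)_A = 113.02949; Σ(ρt)_B = 59.1692 (in km·g cm⁻³).
e = (39.31 − 21.2) − (113.02949 − 59.1692) / 3.306 = 1.82 km.

1.82 km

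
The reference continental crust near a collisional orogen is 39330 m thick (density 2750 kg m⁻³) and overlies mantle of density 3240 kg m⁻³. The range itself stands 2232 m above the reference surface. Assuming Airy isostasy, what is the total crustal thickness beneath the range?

Root depth r = h ρ_c / (ρ_m − ρ_c) = 2232 m × 2750 / 490 = 12530 m.
Total thickness = T + h + r = 39330 m + 2232 m + 12530 m = 54100 m.

54100 m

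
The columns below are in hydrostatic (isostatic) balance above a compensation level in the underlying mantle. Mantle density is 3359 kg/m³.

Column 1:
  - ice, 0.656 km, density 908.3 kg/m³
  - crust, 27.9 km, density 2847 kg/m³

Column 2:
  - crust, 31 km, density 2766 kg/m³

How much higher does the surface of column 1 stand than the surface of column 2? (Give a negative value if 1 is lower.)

For any compensation level in the mantle, the mantle terms cancel and isostasy reduces to e = (Σt_1 − Σt_2) − (Σ(ρt)_1 − Σ(ρt)_2) / ρ_m.
Σt_1 = 28.556 km; Σt_2 = 31 km; Σ(ρt)_1 = 80027.1448; Σ(ρt)_2 = 85746 (in km·kg/m³).
e = (28.556 − 31) − (80027.1448 − 85746) / 3359 = −0.741 km.

−0.741 km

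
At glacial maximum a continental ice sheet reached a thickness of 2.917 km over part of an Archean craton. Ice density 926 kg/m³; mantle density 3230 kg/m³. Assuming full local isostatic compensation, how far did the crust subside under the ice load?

By Archimedes' principle applied to the lithosphere: the ice load ρ_ice t is balanced by mantle displaced below, ρ_m s.
s = t ρ_ice / ρ_m = 2.917 km × 926/3230 = 0.836 km.

0.836 km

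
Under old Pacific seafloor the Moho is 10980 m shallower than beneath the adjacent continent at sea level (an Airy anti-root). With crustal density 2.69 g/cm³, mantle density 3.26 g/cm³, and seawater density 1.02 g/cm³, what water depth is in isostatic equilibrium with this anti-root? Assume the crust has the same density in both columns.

3750 m

Replacing a thickness d of crust by seawater at the top must be balanced by replacing crust with mantle at the base: d (ρ_c − ρ_w) = a (ρ_m − ρ_c).
d = a (ρ_m − ρ_c)/(ρ_c − ρ_w) = 10980 m × 0.57/1.67 = 3750 m.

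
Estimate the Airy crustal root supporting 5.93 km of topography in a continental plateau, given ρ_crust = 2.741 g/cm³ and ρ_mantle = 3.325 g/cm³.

27.8 km

In Airy isostatic equilibrium: the weight of the topography is balanced by the buoyancy of the root, ρ_c h = (ρ_m − ρ_c) r.
r = h · ρ_c / (ρ_m − ρ_c) = 5.93 km × 2.741 / (3.325 − 2.741) = 27.8 km.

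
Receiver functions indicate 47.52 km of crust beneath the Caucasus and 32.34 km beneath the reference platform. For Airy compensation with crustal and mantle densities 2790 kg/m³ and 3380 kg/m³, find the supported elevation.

Excess crust Δ = 47.52 km − 32.34 km = 15.18 km, split between elevation h and root r with h + r = Δ.
Airy balance ρ_c h = (ρ_m − ρ_c) r gives r = h ρ_c/(ρ_m − ρ_c), so h (1 + ρ_c/(ρ_m − ρ_c)) = Δ, i.e. h = Δ (ρ_m − ρ_c)/ρ_m.
h = 15.18 km × 590/3380 = 2.65 km.

2.65 km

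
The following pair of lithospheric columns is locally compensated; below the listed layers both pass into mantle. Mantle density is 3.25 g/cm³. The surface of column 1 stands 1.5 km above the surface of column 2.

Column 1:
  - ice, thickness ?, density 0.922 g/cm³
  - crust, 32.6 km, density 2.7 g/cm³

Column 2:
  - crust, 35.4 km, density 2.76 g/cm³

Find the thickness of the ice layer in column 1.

Take the compensation level at the base of the deeper column (depth z_c below the surface of column 1) and equate Σ ρ_i t_i down to z_c; mantle fills any gap and the z_c terms cancel.
Column 1: x×0.922 + 32.6×2.7 + (z_c − 32.6 − x)×3.25
Column 2: 1.5×0 + 35.4×2.76 + (z_c − 1.5 − 35.4)×3.25
The z_c×3.25 term appears on both sides and cancels. Collect the known terms of each column as K = Σ(ρt)_known − 3.25 × (depth of known layers): K_1 = 88.02 − 3.25×32.6 = −17.93; K_2 = 97.704 − 3.25×(1.5 + 35.4) = −22.221.
Balance: K_1 − x×(3.25 − 0.922) = K_2, so x = (K_1 − K_2)/(3.25 − 0.922) = 4.291/2.328 = 1.84 km.

1.84 km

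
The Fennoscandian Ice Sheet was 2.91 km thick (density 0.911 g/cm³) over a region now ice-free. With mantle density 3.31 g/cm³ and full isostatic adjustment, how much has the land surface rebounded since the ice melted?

0.801 km

Removing the load lets mantle flow back in; uplift u satisfies ρ_ice t = ρ_m u.
u = t ρ_ice/ρ_m = 2.91 km × 0.911/3.31 = 0.801 km.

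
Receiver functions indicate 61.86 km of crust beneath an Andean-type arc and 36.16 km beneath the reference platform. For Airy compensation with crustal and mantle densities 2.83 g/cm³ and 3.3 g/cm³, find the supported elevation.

3.66 km

Excess crust Δ = 61.86 km − 36.16 km = 25.7 km, split between elevation h and root r with h + r = Δ.
Airy balance ρ_c h = (ρ_m − ρ_c) r gives r = h ρ_c/(ρ_m − ρ_c), so h (1 + ρ_c/(ρ_m − ρ_c)) = Δ, i.e. h = Δ (ρ_m − ρ_c)/ρ_m.
h = 25.7 km × 0.47/3.3 = 3.66 km.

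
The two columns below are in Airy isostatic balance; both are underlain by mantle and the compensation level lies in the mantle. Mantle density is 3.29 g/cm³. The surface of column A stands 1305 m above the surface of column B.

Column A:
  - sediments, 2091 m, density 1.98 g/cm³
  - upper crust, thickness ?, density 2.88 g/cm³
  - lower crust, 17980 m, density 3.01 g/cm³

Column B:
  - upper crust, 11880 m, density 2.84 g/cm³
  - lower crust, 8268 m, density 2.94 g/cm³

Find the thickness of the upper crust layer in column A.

Take the compensation level at the base of the deeper column (depth z_c below the surface of column A) and equate Σ ρ_i t_i down to z_c; mantle fills any gap and the z_c terms cancel.
Column A: 2091×1.98 + x×2.88 + 17980×3.01 + (z_c − 20071 − x)×3.29
Column B: 1305×0 + 11880×2.84 + 8268×2.94 + (z_c − 1305 − 20148)×3.29
The z_c×3.29 term appears on both sides and cancels. Collect the known terms of each column as K = Σ(ρt)_known − 3.29 × (depth of known layers): K_A = 58259.98 − 3.29×20071 = −7773.61; K_B = 58047.12 − 3.29×(1305 + 20148) = −12533.25.
Balance: K_A − x×(3.29 − 2.88) = K_B, so x = (K_A − K_B)/(3.29 − 2.88) = 4759.64/0.41 = 11600 m.

11600 m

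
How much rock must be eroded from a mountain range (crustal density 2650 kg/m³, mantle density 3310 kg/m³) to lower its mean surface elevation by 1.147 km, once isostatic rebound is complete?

Net drop Δ = e − u = e − e ρ_c/ρ_m = e (ρ_m − ρ_c)/ρ_m.
e = Δ ρ_m/(ρ_m − ρ_c) = 1.147 km × 3310/660 = 5.75 km.

5.75 km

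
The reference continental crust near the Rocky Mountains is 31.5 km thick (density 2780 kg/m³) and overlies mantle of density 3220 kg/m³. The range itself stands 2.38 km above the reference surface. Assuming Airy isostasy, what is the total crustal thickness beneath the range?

48.9 km

Root depth r = h ρ_c / (ρ_m − ρ_c) = 2.38 km × 2780 / 440 = 15.04 km.
Total thickness = T + h + r = 31.5 km + 2.38 km + 15.04 km = 48.9 km.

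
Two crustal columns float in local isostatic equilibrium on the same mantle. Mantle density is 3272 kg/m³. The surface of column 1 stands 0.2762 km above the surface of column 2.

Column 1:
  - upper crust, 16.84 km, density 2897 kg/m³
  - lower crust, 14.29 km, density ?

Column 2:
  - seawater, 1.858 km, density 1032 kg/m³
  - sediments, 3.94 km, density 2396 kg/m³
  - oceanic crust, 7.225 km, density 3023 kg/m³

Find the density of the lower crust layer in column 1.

2990 kg/m³

Take the compensation level at the base of the deeper column (depth z_c below the surface of column 1) and equate Σ ρ_i t_i down to z_c; mantle fills any gap and the z_c terms cancel.
Column 1: 16.84×2897 + 14.29×ρ + (z_c − 31.13)×3272
Column 2: 0.2762×0 + 1.858×1032 + 3.94×2396 + 7.225×3023 + (z_c − 0.2762 − 13.023)×3272
The z_c×3272 term appears on both sides and cancels. Collect the known terms of each column as K = Σ(ρt)_known − 3272 × (depth of known layers): K_1 = 48785.48 − 3272×31.13 = −53071.88; K_2 = 33198.871 − 3272×(0.2762 + 13.023) = −10316.1114.
Balance: K_1 + 14.29×ρ = K_2, so ρ = (K_2 − K_1)/14.29 = 42755.8/14.29 = 2990 kg/m³.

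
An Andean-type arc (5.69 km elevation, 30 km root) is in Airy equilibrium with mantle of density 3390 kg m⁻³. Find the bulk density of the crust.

ρ_c h = (ρ_m − ρ_c) r → ρ_c (h + r) = ρ_m r → ρ_c = ρ_m r / (h + r).
ρ_c = 3390 × 30 km / (5.69 km + 30 km) = 2850 kg m⁻³.

2850 kg m⁻³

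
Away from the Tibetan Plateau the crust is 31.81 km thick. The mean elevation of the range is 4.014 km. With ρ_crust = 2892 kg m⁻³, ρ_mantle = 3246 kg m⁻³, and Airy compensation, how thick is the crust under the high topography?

68.6 km

Root depth r = h ρ_c / (ρ_m − ρ_c) = 4.014 km × 2892 / 354 = 32.79 km.
Total thickness = T + h + r = 31.81 km + 4.014 km + 32.79 km = 68.6 km.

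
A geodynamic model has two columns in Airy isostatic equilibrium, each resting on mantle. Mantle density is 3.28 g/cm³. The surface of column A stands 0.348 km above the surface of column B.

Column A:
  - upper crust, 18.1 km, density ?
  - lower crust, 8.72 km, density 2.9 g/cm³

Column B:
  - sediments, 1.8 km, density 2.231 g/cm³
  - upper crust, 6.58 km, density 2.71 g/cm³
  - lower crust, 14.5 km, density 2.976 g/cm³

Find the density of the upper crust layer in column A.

2.84 g/cm³

Take the compensation level at the base of the deeper column (depth z_c below the surface of column A) and equate Σ ρ_i t_i down to z_c; mantle fills any gap and the z_c terms cancel.
Column A: 18.1×ρ + 8.72×2.9 + (z_c − 26.82)×3.28
Column B: 0.348×0 + 1.8×2.231 + 6.58×2.71 + 14.5×2.976 + (z_c − 0.348 − 22.88)×3.28
The z_c×3.28 term appears on both sides and cancels. Collect the known terms of each column as K = Σ(ρt)_known − 3.28 × (depth of known layers): K_A = 25.288 − 3.28×26.82 = −62.6816; K_B = 64.9996 − 3.28×(0.348 + 22.88) = −11.18824.
Balance: K_A + 18.1×ρ = K_B, so ρ = (K_B − K_A)/18.1 = 51.4934/18.1 = 2.84 g/cm³.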